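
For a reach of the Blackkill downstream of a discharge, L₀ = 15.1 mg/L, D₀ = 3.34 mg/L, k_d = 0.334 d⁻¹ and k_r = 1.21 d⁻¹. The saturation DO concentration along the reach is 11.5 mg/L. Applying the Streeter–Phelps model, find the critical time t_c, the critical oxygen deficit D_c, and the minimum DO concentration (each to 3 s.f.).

At the critical point dD/dt = 0, so k_d L₀ e^(−k_d t) = k_r D. Substituting D(t) from the Streeter–Phelps equation and solving for t gives
t_c = ln[(k_r/k_d)(1 − D₀(k_r−k_d)/(k_d L₀))] / (k_r−k_d).
Here k_r−k_d = 0.8760 d⁻¹ and 1 − D₀(k_r−k_d)/(k_d L₀) = 1 − 3.34×0.8760/(0.334×15.1) = 0.4199, so
t_c = ln(3.623 × 0.4199) / 0.8760 = 0.4194 / 0.8760 = 0.4788 d.
L(t_c) = L₀ e^(−k_d t_c) = 15.1 × 0.8522 = 12.87 mg/L, and at the critical point k_r D_c = k_d L, so D_c = (0.334/1.21) × 12.87 = 3.552 mg/L.
Minimum DO = C_s − D_c = 11.5 − 3.552 = 7.948 mg/L.

t_c ≈ 0.479 d; D_c ≈ 3.55 mg/L; min DO ≈ 7.95 mg/L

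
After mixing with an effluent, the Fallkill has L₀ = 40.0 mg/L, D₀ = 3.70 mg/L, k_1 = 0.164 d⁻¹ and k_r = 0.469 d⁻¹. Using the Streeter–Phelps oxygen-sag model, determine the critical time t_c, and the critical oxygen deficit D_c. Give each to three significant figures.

t_c ≈ 2.83 d; D_c ≈ 8.80 mg/L

With k_r/k_1 = 2.860 and 1 − D₀(k_r−k_1)/(k_1 L₀) = 0.8280,
t_c = ln(2.860 × 0.8280) / (0.469 − 0.164) = ln(2.368) / 0.3050 = 0.8620/0.3050 = 2.826 d.
D_c = (k_1/k_r) L₀ e^(−k_1 t_c) = (0.164/0.469) × 40.0 × e^(−0.164×2.826) = 0.3497 × 40.0 × 0.6291 = 8.799 mg/L.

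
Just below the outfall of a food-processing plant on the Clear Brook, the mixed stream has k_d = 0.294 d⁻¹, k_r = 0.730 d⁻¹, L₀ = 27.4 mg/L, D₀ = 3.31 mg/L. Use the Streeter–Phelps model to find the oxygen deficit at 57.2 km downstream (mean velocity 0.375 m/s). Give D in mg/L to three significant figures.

D ≈ 6.82 mg/L

Travel time t = x/v = 57.2 km / (0.375 m/s) = 57200 m / 0.375 m/s = 152500 s = 1.765 d.
k_d L₀/(k_r−k_d) = 0.294×27.4/(0.730−0.294) = 8.056/0.4360 = 18.48 mg/L.
e^(−k_d t) = e^(−0.294×1.765) = 0.5951; e^(−k_r t) = e^(−0.730×1.765) = 0.2756.
D = 18.48 × (0.5951 − 0.2756) + 3.31 × 0.2756 = 5.903 + 0.9123 = 6.815 mg/L.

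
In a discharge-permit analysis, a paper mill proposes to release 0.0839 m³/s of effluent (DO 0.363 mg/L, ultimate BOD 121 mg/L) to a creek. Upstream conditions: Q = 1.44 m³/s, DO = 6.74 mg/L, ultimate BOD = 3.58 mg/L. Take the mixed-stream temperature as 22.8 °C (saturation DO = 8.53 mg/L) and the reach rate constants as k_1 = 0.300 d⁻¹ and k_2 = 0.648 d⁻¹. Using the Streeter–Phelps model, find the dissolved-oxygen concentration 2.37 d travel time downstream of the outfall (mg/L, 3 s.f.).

DO ≈ 5.68 mg/L

Mixed DO = (1.44×6.74 + 0.0839×0.363)/(1.44+0.0839) = 9.736/1.524 = 6.389 mg/L.
Mixed L₀ = (1.44×3.58 + 0.0839×121)/(1.524) = 15.31/1.524 = 10.04 mg/L.
Initial deficit D₀ = C_s − DO₀ = 8.53 − 6.389 = 2.141 mg/L.
D(2.37) = [0.300×10.04/(0.648−0.300)](e^(−0.300×2.37) − e^(−0.648×2.37)) + 2.141 e^(−0.648×2.37)
= 8.659 × (0.4912 − 0.2153) + 2.141 × 0.2153 = 2.850 mg/L.
DO = 8.53 − 2.850 = 5.680 mg/L.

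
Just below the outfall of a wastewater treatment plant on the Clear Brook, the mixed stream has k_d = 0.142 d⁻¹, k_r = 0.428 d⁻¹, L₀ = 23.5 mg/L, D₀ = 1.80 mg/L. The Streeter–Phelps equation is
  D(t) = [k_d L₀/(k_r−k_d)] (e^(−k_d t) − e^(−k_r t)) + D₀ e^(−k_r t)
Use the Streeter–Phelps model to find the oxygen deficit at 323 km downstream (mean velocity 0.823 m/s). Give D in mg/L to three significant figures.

D ≈ 4.71 mg/L

Travel time t = x/v = 323 km / (0.823 m/s) = 323000 m / 0.823 m/s = 392500 s = 4.542 d.
k_d L₀/(k_r−k_d) = 0.142×23.5/(0.428−0.142) = 3.337/0.2860 = 11.67 mg/L.
e^(−k_d t) = e^(−0.142×4.542) = 0.5246; e^(−k_r t) = e^(−0.428×4.542) = 0.1431.
D = 11.67 × (0.5246 − 0.1431) + 1.80 × 0.1431 = 4.452 + 0.2576 = 4.709 mg/L.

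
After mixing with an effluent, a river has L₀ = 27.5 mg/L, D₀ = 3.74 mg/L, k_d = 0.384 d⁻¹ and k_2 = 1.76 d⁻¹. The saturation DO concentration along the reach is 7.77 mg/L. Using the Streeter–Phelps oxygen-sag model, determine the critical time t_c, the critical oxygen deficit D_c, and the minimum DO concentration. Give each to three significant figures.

At the critical point dD/dt = 0, so k_d L₀ e^(−k_d t) = k_2 D. Substituting D(t) from the Streeter–Phelps equation and solving for t gives
t_c = ln[(k_2/k_d)(1 − D₀(k_2−k_d)/(k_d L₀))] / (k_2−k_d).
Here k_2−k_d = 1.376 d⁻¹ and 1 − D₀(k_2−k_d)/(k_d L₀) = 1 − 3.74×1.376/(0.384×27.5) = 0.5127, so
t_c = ln(4.583 × 0.5127) / 1.376 = 0.8543 / 1.376 = 0.6209 d.
D_c = (k_d/k_2) L₀ e^(−k_d t_c) = (0.384/1.76) × 27.5 × e^(−0.384×0.6209) = 0.2182 × 27.5 × 0.7879 = 4.727 mg/L.
Minimum DO = C_s − D_c = 7.77 − 4.727 = 3.043 mg/L.

t_c ≈ 0.621 d; D_c ≈ 4.73 mg/L; min DO ≈ 3.04 mg/L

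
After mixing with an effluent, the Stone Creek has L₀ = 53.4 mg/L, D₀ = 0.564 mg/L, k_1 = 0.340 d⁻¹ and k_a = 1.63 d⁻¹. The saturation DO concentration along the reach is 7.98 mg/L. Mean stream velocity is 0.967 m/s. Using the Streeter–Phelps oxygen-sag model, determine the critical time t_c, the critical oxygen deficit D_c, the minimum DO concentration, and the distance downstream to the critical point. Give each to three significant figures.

t_c ≈ 1.18 d; D_c ≈ 7.45 mg/L; min DO ≈ 0.531 mg/L; x_c ≈ 98.9 km

t_c = [1/(k_a−k_1)] ln[(k_a/k_1)(1 − D₀(k_a−k_1)/(k_1 L₀))]
= [1/(1.63−0.340)] ln[(1.63/0.340)(1 − 0.564×1.290/(0.340×53.4))]
= (1/1.290) ln[4.794 × 0.9599] = 0.7752 × ln(4.602) = 0.7752 × 1.526 = 1.183 d.
L(t_c) = L₀ e^(−k_1 t_c) = 53.4 × 0.6688 = 35.71 mg/L, and at the critical point k_a D_c = k_1 L, so D_c = (0.340/1.63) × 35.71 = 7.449 mg/L.
Minimum DO = C_s − D_c = 7.98 − 7.449 = 0.5309 mg/L.
x_c = v t_c = 0.967 m/s × 1.183 d × 86400 s/d = 98870 m ≈ 98.9 km.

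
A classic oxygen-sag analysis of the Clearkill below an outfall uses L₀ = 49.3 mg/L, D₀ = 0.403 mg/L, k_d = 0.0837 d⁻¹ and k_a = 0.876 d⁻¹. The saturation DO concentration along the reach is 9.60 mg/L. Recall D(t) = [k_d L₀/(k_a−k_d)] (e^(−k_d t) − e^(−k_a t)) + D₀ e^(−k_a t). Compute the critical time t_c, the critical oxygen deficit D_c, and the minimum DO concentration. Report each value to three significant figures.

t_c ≈ 2.86 d; D_c ≈ 3.71 mg/L; min DO ≈ 5.89 mg/L

At the critical point dD/dt = 0, so k_d L₀ e^(−k_d t) = k_a D. Substituting D(t) from the Streeter–Phelps equation and solving for t gives
t_c = ln[(k_a/k_d)(1 − D₀(k_a−k_d)/(k_d L₀))] / (k_a−k_d).
Here k_a−k_d = 0.7923 d⁻¹ and 1 − D₀(k_a−k_d)/(k_d L₀) = 1 − 0.403×0.7923/(0.0837×49.3) = 0.9226, so
t_c = ln(10.47 × 0.9226) / 0.7923 = 2.268 / 0.7923 = 2.862 d.
L(t_c) = L₀ e^(−k_d t_c) = 49.3 × 0.7870 = 38.80 mg/L, and at the critical point k_a D_c = k_d L, so D_c = (0.0837/0.876) × 38.80 = 3.707 mg/L.
Minimum DO = C_s − D_c = 9.60 − 3.707 = 5.893 mg/L.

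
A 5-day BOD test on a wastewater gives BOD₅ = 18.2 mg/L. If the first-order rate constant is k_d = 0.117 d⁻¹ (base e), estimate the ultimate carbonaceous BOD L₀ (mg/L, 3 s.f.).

BOD₅ = L₀(1 − e^(−5k_d)) ⇒ L₀ = BOD₅ / (1 − e^(−5×0.117))
= 18.2 / (1 − 0.5571) = 18.2 / 0.4429 = 41.09 mg/L.

L₀ ≈ 41.1 mg/L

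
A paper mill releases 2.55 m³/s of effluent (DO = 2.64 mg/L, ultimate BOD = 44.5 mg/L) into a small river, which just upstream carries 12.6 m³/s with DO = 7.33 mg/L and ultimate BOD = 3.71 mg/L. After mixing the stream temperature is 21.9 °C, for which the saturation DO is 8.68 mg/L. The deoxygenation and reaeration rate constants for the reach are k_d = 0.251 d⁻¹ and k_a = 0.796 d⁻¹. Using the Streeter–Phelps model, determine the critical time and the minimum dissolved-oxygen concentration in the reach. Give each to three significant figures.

Mixed DO = (12.6×7.33 + 2.55×2.64)/(12.6+2.55) = 99.09/15.15 = 6.541 mg/L.
Mixed L₀ = (12.6×3.71 + 2.55×44.5)/(15.15) = 160.2/15.15 = 10.58 mg/L.
Initial deficit D₀ = C_s − DO₀ = 8.68 − 6.541 = 2.139 mg/L.
t_c = (1/0.5450) ln[(0.796/0.251)(1 − 2.139×0.5450/(0.251×10.58))] = 1.835 × ln(1.778) = 1.056 d.
D_c = (0.251/0.796) × 10.58 × e^(−0.251×1.056) = 0.3153 × 10.58 × 0.7671 = 2.558 mg/L.
Minimum DO = 8.68 − 2.558 = 6.122 mg/L.

t_c ≈ 1.06 d; minimum DO ≈ 6.12 mg/L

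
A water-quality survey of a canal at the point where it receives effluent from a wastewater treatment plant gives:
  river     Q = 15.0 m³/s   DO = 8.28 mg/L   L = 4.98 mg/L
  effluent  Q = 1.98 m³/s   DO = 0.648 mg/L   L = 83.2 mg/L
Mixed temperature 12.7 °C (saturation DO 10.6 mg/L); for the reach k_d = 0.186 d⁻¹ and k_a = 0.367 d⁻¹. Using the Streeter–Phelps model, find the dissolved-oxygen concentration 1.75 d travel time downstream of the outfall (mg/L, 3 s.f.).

DO ≈ 6.07 mg/L

Mixed DO = (15.0×8.28 + 1.98×0.648)/(15.0+1.98) = 125.5/16.98 = 7.390 mg/L.
Mixed L₀ = (15.0×4.98 + 1.98×83.2)/(16.98) = 239.4/16.98 = 14.10 mg/L.
Initial deficit D₀ = C_s − DO₀ = 10.6 − 7.390 = 3.210 mg/L.
D(1.75) = [0.186×14.10/(0.367−0.186)](e^(−0.186×1.75) − e^(−0.367×1.75)) + 3.210 e^(−0.367×1.75)
= 14.49 × (0.7222 − 0.5261) + 3.210 × 0.5261 = 4.530 mg/L.
DO = 10.6 − 4.530 = 6.070 mg/L.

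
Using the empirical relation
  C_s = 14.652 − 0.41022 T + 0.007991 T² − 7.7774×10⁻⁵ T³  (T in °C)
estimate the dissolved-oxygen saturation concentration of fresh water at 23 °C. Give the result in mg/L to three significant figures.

C_s ≈ 8.50 mg/L

C_s = 14.652 − 0.41022×23 + 0.007991×23² − 7.7774×10⁻⁵×23³ = 8.498 mg/L.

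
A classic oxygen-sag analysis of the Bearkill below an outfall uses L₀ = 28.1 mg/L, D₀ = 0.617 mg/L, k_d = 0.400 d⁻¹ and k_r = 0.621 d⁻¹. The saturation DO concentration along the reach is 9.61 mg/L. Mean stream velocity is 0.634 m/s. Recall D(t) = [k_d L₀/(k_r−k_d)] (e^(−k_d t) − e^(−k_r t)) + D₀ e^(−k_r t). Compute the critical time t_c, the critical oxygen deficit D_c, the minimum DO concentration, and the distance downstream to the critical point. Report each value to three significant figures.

t_c ≈ 1.94 d; D_c ≈ 8.35 mg/L; min DO ≈ 1.26 mg/L; x_c ≈ 106 km

At the critical point dD/dt = 0, so k_d L₀ e^(−k_d t) = k_r D. Substituting D(t) from the Streeter–Phelps equation and solving for t gives
t_c = ln[(k_r/k_d)(1 − D₀(k_r−k_d)/(k_d L₀))] / (k_r−k_d).
Here k_r−k_d = 0.2210 d⁻¹ and 1 − D₀(k_r−k_d)/(k_d L₀) = 1 − 0.617×0.2210/(0.400×28.1) = 0.9879, so
t_c = ln(1.552 × 0.9879) / 0.2210 = 0.4277 / 0.2210 = 1.935 d.
L(t_c) = L₀ e^(−k_d t_c) = 28.1 × 0.4611 = 12.96 mg/L, and at the critical point k_r D_c = k_d L, so D_c = (0.400/0.621) × 12.96 = 8.347 mg/L.
Minimum DO = C_s − D_c = 9.61 − 8.347 = 1.263 mg/L.
x_c = v t_c = 0.634 m/s × 1.935 d × 86400 s/d = 106000 m ≈ 106 km.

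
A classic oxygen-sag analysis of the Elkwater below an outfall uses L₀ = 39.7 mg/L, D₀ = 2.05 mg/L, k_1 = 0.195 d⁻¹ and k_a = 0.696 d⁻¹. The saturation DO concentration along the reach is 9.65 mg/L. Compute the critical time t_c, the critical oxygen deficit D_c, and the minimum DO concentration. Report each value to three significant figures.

At the critical point dD/dt = 0, so k_1 L₀ e^(−k_1 t) = k_a D. Substituting D(t) from the Streeter–Phelps equation and solving for t gives
t_c = ln[(k_a/k_1)(1 − D₀(k_a−k_1)/(k_1 L₀))] / (k_a−k_1).
Here k_a−k_1 = 0.5010 d⁻¹ and 1 − D₀(k_a−k_1)/(k_1 L₀) = 1 − 2.05×0.5010/(0.195×39.7) = 0.8673, so
t_c = ln(3.569 × 0.8673) / 0.5010 = 1.130 / 0.5010 = 2.256 d.
L(t_c) = L₀ e^(−k_1 t_c) = 39.7 × 0.6441 = 25.57 mg/L, and at the critical point k_a D_c = k_1 L, so D_c = (0.195/0.696) × 25.57 = 7.165 mg/L.
Minimum DO = C_s − D_c = 9.65 − 7.165 = 2.485 mg/L.

t_c ≈ 2.26 d; D_c ≈ 7.16 mg/L; min DO ≈ 2.49 mg/L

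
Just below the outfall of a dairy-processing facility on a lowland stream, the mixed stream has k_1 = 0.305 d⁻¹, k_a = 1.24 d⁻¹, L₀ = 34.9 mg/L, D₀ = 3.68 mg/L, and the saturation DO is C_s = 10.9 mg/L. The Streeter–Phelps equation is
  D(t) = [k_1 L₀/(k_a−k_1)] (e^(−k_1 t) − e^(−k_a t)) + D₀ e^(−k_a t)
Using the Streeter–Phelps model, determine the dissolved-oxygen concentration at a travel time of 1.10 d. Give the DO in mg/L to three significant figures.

DO ≈ 4.73 mg/L

k_1 L₀/(k_a−k_1) = 0.305×34.9/(1.24−0.305) = 10.64/0.9350 = 11.38 mg/L.
e^(−k_1 t) = e^(−0.305×1.100) = 0.7150; e^(−k_a t) = e^(−1.24×1.100) = 0.2556.
D = 11.38 × (0.7150 − 0.2556) + 3.68 × 0.2556 = 5.229 + 0.9407 = 6.170 mg/L.
DO = C_s − D = 10.9 − 6.170 = 4.730 mg/L.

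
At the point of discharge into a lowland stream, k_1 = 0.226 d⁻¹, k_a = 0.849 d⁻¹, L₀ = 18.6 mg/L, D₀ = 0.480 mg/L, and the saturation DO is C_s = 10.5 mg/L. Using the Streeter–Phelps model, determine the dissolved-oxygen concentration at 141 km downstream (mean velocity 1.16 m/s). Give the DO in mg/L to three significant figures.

DO ≈ 7.49 mg/L

Travel time t = x/v = 141 km / (1.16 m/s) = 141000 m / 1.16 m/s = 121600 s = 1.407 d.
k_1 L₀/(k_a−k_1) = 0.226×18.6/(0.849−0.226) = 4.204/0.6230 = 6.747 mg/L.
e^(−k_1 t) = e^(−0.226×1.407) = 0.7276; e^(−k_a t) = e^(−0.849×1.407) = 0.3029.
D = 6.747 × (0.7276 − 0.3029) + 0.480 × 0.3029 = 2.866 + 0.1454 = 3.011 mg/L.
DO = C_s − D = 10.5 − 3.011 = 7.489 mg/L.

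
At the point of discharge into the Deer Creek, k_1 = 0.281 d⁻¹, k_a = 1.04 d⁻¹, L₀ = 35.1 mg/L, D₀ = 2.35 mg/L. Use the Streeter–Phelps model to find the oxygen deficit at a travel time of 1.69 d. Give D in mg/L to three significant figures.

k_1 L₀/(k_a−k_1) = 0.281×35.1/(1.04−0.281) = 9.863/0.7590 = 12.99 mg/L.
e^(−k_1 t) = e^(−0.281×1.690) = 0.6220; e^(−k_a t) = e^(−1.04×1.690) = 0.1725.
D = 12.99 × (0.6220 − 0.1725) + 2.35 × 0.1725 = 5.841 + 0.4053 = 6.246 mg/L.

D ≈ 6.25 mg/L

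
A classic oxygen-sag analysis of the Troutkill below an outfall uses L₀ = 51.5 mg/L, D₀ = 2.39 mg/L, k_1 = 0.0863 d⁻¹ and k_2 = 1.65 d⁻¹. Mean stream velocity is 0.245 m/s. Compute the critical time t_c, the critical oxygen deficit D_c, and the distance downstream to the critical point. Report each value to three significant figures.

With k_2/k_1 = 19.12 and 1 − D₀(k_2−k_1)/(k_1 L₀) = 0.1591,
t_c = ln(19.12 × 0.1591) / (1.65 − 0.0863) = ln(3.042) / 1.564 = 1.113/1.564 = 0.7115 d.
D_c = (k_1/k_2) L₀ e^(−k_1 t_c) = (0.0863/1.65) × 51.5 × e^(−0.0863×0.7115) = 0.05230 × 51.5 × 0.9404 = 2.533 mg/L.
x_c = v t_c = 0.245 m/s × 0.7115 d × 86400 s/d = 15060 m ≈ 15.1 km.

t_c ≈ 0.712 d; D_c ≈ 2.53 mg/L; x_c ≈ 15.1 km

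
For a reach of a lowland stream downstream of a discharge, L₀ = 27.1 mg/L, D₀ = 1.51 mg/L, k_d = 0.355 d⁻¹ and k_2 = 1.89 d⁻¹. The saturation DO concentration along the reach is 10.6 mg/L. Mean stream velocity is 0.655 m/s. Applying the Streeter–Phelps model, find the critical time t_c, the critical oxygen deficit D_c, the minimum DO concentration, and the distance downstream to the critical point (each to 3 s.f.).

t_c ≈ 0.910 d; D_c ≈ 3.69 mg/L; min DO ≈ 6.91 mg/L; x_c ≈ 51.5 km

t_c = [1/(k_2−k_d)] ln[(k_2/k_d)(1 − D₀(k_2−k_d)/(k_d L₀))]
= [1/(1.89−0.355)] ln[(1.89/0.355)(1 − 1.51×1.535/(0.355×27.1))]
= (1/1.535) ln[5.324 × 0.7591] = 0.6515 × ln(4.041) = 0.6515 × 1.397 = 0.9098 d.
D_c = (k_d/k_2) L₀ e^(−k_d t_c) = (0.355/1.89) × 27.1 × e^(−0.355×0.9098) = 0.1878 × 27.1 × 0.7240 = 3.685 mg/L.
Minimum DO = C_s − D_c = 10.6 − 3.685 = 6.915 mg/L.
x_c = v t_c = 0.655 m/s × 0.9098 d × 86400 s/d = 51490 m ≈ 51.5 km.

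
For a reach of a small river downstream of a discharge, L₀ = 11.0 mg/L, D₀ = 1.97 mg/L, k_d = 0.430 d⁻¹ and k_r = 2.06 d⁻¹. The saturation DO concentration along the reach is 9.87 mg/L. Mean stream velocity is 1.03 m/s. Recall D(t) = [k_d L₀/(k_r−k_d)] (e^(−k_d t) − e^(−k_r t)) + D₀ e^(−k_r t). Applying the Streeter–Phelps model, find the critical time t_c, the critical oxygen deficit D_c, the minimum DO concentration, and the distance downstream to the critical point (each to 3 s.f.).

t_c ≈ 0.264 d; D_c ≈ 2.05 mg/L; min DO ≈ 7.82 mg/L; x_c ≈ 23.5 km

At the critical point dD/dt = 0, so k_d L₀ e^(−k_d t) = k_r D. Substituting D(t) from the Streeter–Phelps equation and solving for t gives
t_c = ln[(k_r/k_d)(1 − D₀(k_r−k_d)/(k_d L₀))] / (k_r−k_d).
Here k_r−k_d = 1.630 d⁻¹ and 1 − D₀(k_r−k_d)/(k_d L₀) = 1 − 1.97×1.630/(0.430×11.0) = 0.3211, so
t_c = ln(4.791 × 0.3211) / 1.630 = 0.4307 / 1.630 = 0.2643 d.
L(t_c) = L₀ e^(−k_d t_c) = 11.0 × 0.8926 = 9.818 mg/L, and at the critical point k_r D_c = k_d L, so D_c = (0.430/2.06) × 9.818 = 2.049 mg/L.
Minimum DO = C_s − D_c = 9.87 − 2.049 = 7.821 mg/L.
x_c = v t_c = 1.03 m/s × 0.2643 d × 86400 s/d = 23520 m ≈ 23.5 km.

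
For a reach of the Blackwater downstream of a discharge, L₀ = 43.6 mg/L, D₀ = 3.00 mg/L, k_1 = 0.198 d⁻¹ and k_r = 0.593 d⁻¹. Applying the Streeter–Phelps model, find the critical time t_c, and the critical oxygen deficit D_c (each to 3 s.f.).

At the critical point dD/dt = 0, so k_1 L₀ e^(−k_1 t) = k_r D. Substituting D(t) from the Streeter–Phelps equation and solving for t gives
t_c = ln[(k_r/k_1)(1 − D₀(k_r−k_1)/(k_1 L₀))] / (k_r−k_1).
Here k_r−k_1 = 0.3950 d⁻¹ and 1 − D₀(k_r−k_1)/(k_1 L₀) = 1 − 3.00×0.3950/(0.198×43.6) = 0.8627, so
t_c = ln(2.995 × 0.8627) / 0.3950 = 0.9493 / 0.3950 = 2.403 d.
L(t_c) = L₀ e^(−k_1 t_c) = 43.6 × 0.6214 = 27.09 mg/L, and at the critical point k_r D_c = k_1 L, so D_c = (0.198/0.593) × 27.09 = 9.046 mg/L.

t_c ≈ 2.40 d; D_c ≈ 9.05 mg/L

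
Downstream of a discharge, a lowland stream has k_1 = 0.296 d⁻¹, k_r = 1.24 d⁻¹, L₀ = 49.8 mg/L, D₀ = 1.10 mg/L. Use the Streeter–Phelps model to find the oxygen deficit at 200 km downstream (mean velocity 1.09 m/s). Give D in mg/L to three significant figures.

D ≈ 7.29 mg/L

Travel time t = x/v = 200 km / (1.09 m/s) = 200000 m / 1.09 m/s = 183500 s = 2.124 d.
k_1 L₀/(k_r−k_1) = 0.296×49.8/(1.24−0.296) = 14.74/0.9440 = 15.62 mg/L.
e^(−k_1 t) = e^(−0.296×2.124) = 0.5333; e^(−k_r t) = e^(−1.24×2.124) = 0.07184.
D = 15.62 × (0.5333 − 0.07184) + 1.10 × 0.07184 = 7.206 + 0.07902 = 7.285 mg/L.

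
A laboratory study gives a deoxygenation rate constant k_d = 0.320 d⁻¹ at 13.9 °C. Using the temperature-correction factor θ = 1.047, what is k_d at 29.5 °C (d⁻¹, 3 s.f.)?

k_d ≈ 0.655 d⁻¹

k_d(T₂) = k_d(T₁) · θ^(T₂−T₁) = 0.320 × 1.047^(29.5−13.9)
= 0.320 × 1.047^15.6 = 0.320 × 2.047 = 0.6551 d⁻¹.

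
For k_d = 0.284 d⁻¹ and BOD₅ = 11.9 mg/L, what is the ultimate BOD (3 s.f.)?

BOD₅ = L₀(1 − e^(−5k_d)) ⇒ L₀ = BOD₅ / (1 − e^(−5×0.284))
= 11.9 / (1 − 0.2417) = 11.9 / 0.7583 = 15.69 mg/L.

L₀ ≈ 15.7 mg/L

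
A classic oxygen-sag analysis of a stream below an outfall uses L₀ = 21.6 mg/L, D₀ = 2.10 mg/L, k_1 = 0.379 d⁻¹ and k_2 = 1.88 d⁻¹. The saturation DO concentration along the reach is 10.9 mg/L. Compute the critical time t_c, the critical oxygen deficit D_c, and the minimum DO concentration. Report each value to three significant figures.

At the critical point dD/dt = 0, so k_1 L₀ e^(−k_1 t) = k_2 D. Substituting D(t) from the Streeter–Phelps equation and solving for t gives
t_c = ln[(k_2/k_1)(1 − D₀(k_2−k_1)/(k_1 L₀))] / (k_2−k_1).
Here k_2−k_1 = 1.501 d⁻¹ and 1 − D₀(k_2−k_1)/(k_1 L₀) = 1 − 2.10×1.501/(0.379×21.6) = 0.6150, so
t_c = ln(4.960 × 0.6150) / 1.501 = 1.115 / 1.501 = 0.7430 d.
L(t_c) = L₀ e^(−k_1 t_c) = 21.6 × 0.7546 = 16.30 mg/L, and at the critical point k_2 D_c = k_1 L, so D_c = (0.379/1.88) × 16.30 = 3.286 mg/L.
Minimum DO = C_s − D_c = 10.9 − 3.286 = 7.614 mg/L.

t_c ≈ 0.743 d; D_c ≈ 3.29 mg/L; min DO ≈ 7.61 mg/L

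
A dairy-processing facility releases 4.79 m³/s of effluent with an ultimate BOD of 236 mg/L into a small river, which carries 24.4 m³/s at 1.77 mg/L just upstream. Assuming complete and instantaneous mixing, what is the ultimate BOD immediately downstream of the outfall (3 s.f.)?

Flow-weighted mixing: C = (Q_r C_r + Q_w C_w)/(Q_r + Q_w)
= (24.4×1.77 + 4.79×236)/(24.4 + 4.79) = 1174/29.19 = 40.21 mg/L.

40.2 mg/L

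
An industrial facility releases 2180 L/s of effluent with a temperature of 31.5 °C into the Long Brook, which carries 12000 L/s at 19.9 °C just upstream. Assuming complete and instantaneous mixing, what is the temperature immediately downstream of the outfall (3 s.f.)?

21.7 °C

Flow-weighted mixing: C = (Q_r C_r + Q_w C_w)/(Q_r + Q_w)
= (12000×19.9 + 2180×31.5)/(12000 + 2180) = 307500/14180 = 21.68 °C.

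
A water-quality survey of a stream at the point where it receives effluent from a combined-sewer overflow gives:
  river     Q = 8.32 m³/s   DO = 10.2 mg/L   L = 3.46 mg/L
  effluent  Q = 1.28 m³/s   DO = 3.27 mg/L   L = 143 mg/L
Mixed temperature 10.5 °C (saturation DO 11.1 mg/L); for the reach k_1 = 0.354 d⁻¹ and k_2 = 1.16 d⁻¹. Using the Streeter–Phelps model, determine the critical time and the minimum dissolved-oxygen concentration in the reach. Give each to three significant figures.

Mixed DO = (8.32×10.2 + 1.28×3.27)/(8.32+1.28) = 89.05/9.600 = 9.276 mg/L.
Mixed L₀ = (8.32×3.46 + 1.28×143)/(9.600) = 211.8/9.600 = 22.07 mg/L.
Initial deficit D₀ = C_s − DO₀ = 11.1 − 9.276 = 1.824 mg/L.
t_c = (1/0.8060) ln[(1.16/0.354)(1 − 1.824×0.8060/(0.354×22.07))] = 1.241 × ln(2.660) = 1.214 d.
D_c = (0.354/1.16) × 22.07 × e^(−0.354×1.214) = 0.3052 × 22.07 × 0.6507 = 4.382 mg/L.
Minimum DO = 11.1 − 4.382 = 6.718 mg/L.

t_c ≈ 1.21 d; minimum DO ≈ 6.72 mg/L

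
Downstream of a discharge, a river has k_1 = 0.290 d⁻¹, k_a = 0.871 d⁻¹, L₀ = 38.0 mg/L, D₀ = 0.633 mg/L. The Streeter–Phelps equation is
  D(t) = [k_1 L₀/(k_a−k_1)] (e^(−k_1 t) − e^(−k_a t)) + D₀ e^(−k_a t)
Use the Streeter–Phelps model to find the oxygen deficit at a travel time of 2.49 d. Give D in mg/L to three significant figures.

D ≈ 7.12 mg/L

k_1 L₀/(k_a−k_1) = 0.290×38.0/(0.871−0.290) = 11.02/0.5810 = 18.97 mg/L.
e^(−k_1 t) = e^(−0.290×2.490) = 0.4857; e^(−k_a t) = e^(−0.871×2.490) = 0.1143.
D = 18.97 × (0.4857 − 0.1143) + 0.633 × 0.1143 = 7.045 + 0.07236 = 7.117 mg/L.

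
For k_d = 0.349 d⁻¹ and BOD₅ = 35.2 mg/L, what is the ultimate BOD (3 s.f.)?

L₀ ≈ 42.6 mg/L

BOD₅ = L₀(1 − e^(−5k_d)) ⇒ L₀ = BOD₅ / (1 − e^(−5×0.349))
= 35.2 / (1 − 0.1746) = 35.2 / 0.8254 = 42.65 mg/L.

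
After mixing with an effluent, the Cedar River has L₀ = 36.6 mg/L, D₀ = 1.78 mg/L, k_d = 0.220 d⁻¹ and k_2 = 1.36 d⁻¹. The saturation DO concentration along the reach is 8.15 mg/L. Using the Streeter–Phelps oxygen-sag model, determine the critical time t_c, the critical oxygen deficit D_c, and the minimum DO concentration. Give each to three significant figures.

t_c = [1/(k_2−k_d)] ln[(k_2/k_d)(1 − D₀(k_2−k_d)/(k_d L₀))]
= [1/(1.36−0.220)] ln[(1.36/0.220)(1 − 1.78×1.140/(0.220×36.6))]
= (1/1.140) ln[6.182 × 0.7480] = 0.8772 × ln(4.624) = 0.8772 × 1.531 = 1.343 d.
L(t_c) = L₀ e^(−k_d t_c) = 36.6 × 0.7442 = 27.24 mg/L, and at the critical point k_2 D_c = k_d L, so D_c = (0.220/1.36) × 27.24 = 4.406 mg/L.
Minimum DO = C_s − D_c = 8.15 − 4.406 = 3.744 mg/L.

t_c ≈ 1.34 d; D_c ≈ 4.41 mg/L; min DO ≈ 3.74 mg/L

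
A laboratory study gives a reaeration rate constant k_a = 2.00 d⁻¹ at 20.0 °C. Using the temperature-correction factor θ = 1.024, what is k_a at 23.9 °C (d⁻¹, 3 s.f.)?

k_a ≈ 2.19 d⁻¹

k_a(T₂) = k_a(T₁) · θ^(T₂−T₁) = 2.00 × 1.024^(23.9−20.0)
= 2.00 × 1.024^3.90 = 2.00 × 1.097 = 2.194 d⁻¹.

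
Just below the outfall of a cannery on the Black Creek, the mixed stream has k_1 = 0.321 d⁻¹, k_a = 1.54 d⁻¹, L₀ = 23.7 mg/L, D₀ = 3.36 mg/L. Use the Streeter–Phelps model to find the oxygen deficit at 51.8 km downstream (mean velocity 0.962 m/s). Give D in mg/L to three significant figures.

Travel time t = x/v = 51.8 km / (0.962 m/s) = 51800 m / 0.962 m/s = 53850 s = 0.6232 d.
k_1 L₀/(k_a−k_1) = 0.321×23.7/(1.54−0.321) = 7.608/1.219 = 6.241 mg/L.
e^(−k_1 t) = e^(−0.321×0.6232) = 0.8187; e^(−k_a t) = e^(−1.54×0.6232) = 0.3830.
D = 6.241 × (0.8187 − 0.3830) + 3.36 × 0.3830 = 2.719 + 1.287 = 4.006 mg/L.

D ≈ 4.01 mg/L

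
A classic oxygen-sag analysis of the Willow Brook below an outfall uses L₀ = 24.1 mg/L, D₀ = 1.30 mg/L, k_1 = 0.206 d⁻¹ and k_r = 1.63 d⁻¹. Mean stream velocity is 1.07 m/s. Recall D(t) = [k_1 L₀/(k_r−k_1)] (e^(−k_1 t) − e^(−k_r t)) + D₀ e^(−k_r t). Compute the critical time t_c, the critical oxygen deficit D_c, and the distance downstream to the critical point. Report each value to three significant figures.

t_c ≈ 1.12 d; D_c ≈ 2.42 mg/L; x_c ≈ 104 km

At the critical point dD/dt = 0, so k_1 L₀ e^(−k_1 t) = k_r D. Substituting D(t) from the Streeter–Phelps equation and solving for t gives
t_c = ln[(k_r/k_1)(1 − D₀(k_r−k_1)/(k_1 L₀))] / (k_r−k_1).
Here k_r−k_1 = 1.424 d⁻¹ and 1 − D₀(k_r−k_1)/(k_1 L₀) = 1 − 1.30×1.424/(0.206×24.1) = 0.6271, so
t_c = ln(7.913 × 0.6271) / 1.424 = 1.602 / 1.424 = 1.125 d.
L(t_c) = L₀ e^(−k_1 t_c) = 24.1 × 0.7932 = 19.12 mg/L, and at the critical point k_r D_c = k_1 L, so D_c = (0.206/1.63) × 19.12 = 2.416 mg/L.
x_c = v t_c = 1.07 m/s × 1.125 d × 86400 s/d = 104000 m ≈ 104 km.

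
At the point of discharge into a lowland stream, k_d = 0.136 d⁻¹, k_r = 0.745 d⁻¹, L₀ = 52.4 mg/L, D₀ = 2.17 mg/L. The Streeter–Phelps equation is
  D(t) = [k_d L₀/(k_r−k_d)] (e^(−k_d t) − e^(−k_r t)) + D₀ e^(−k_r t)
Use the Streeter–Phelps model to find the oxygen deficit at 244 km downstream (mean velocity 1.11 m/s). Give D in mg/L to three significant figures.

Travel time t = x/v = 244 km / (1.11 m/s) = 244000 m / 1.11 m/s = 219800 s = 2.544 d.
k_d L₀/(k_r−k_d) = 0.136×52.4/(0.745−0.136) = 7.126/0.6090 = 11.70 mg/L.
e^(−k_d t) = e^(−0.136×2.544) = 0.7075; e^(−k_r t) = e^(−0.745×2.544) = 0.1503.
D = 11.70 × (0.7075 − 0.1503) + 2.17 × 0.1503 = 6.521 + 0.3260 = 6.847 mg/L.

D ≈ 6.85 mg/L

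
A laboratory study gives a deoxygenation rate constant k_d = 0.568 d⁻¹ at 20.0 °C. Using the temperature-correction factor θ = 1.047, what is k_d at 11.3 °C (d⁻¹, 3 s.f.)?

k_d ≈ 0.381 d⁻¹

k_d(T₂) = k_d(T₁) · θ^(T₂−T₁) = 0.568 × 1.047^(11.3−20.0)
= 0.568 × 1.047^-8.70 = 0.568 × 0.6706 = 0.3809 d⁻¹.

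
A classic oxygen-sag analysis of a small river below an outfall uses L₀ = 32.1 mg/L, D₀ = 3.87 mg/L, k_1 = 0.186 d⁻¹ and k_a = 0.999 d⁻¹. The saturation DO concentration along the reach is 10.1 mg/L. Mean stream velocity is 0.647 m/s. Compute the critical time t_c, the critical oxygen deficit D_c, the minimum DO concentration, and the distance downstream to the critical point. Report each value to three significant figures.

t_c ≈ 1.15 d; D_c ≈ 4.83 mg/L; min DO ≈ 5.27 mg/L; x_c ≈ 64.1 km

At the critical point dD/dt = 0, so k_1 L₀ e^(−k_1 t) = k_a D. Substituting D(t) from the Streeter–Phelps equation and solving for t gives
t_c = ln[(k_a/k_1)(1 − D₀(k_a−k_1)/(k_1 L₀))] / (k_a−k_1).
Here k_a−k_1 = 0.8130 d⁻¹ and 1 − D₀(k_a−k_1)/(k_1 L₀) = 1 − 3.87×0.8130/(0.186×32.1) = 0.4730, so
t_c = ln(5.371 × 0.4730) / 0.8130 = 0.9324 / 0.8130 = 1.147 d.
D_c = (k_1/k_a) L₀ e^(−k_1 t_c) = (0.186/0.999) × 32.1 × e^(−0.186×1.147) = 0.1862 × 32.1 × 0.8079 = 4.828 mg/L.
Minimum DO = C_s − D_c = 10.1 − 4.828 = 5.272 mg/L.
x_c = v t_c = 0.647 m/s × 1.147 d × 86400 s/d = 64110 m ≈ 64.1 km.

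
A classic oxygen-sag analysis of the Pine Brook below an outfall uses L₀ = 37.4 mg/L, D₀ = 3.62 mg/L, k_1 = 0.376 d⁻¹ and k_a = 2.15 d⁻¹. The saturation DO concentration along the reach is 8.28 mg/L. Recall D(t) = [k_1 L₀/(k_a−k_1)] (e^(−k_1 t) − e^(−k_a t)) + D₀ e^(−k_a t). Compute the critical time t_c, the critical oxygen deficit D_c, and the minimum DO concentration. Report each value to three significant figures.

t_c ≈ 0.639 d; D_c ≈ 5.14 mg/L; min DO ≈ 3.14 mg/L

With k_a/k_1 = 5.718 and 1 − D₀(k_a−k_1)/(k_1 L₀) = 0.5433,
t_c = ln(5.718 × 0.5433) / (2.15 − 0.376) = ln(3.107) / 1.774 = 1.134/1.774 = 0.6390 d.
D_c = (k_1/k_a) L₀ e^(−k_1 t_c) = (0.376/2.15) × 37.4 × e^(−0.376×0.6390) = 0.1749 × 37.4 × 0.7864 = 5.144 mg/L.
Minimum DO = C_s − D_c = 8.28 − 5.144 = 3.136 mg/L.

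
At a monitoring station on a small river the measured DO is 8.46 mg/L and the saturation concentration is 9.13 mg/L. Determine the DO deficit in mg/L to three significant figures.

D ≈ 0.670 mg/L

D = C_s − C = 9.13 − 8.46 = 0.670 mg/L.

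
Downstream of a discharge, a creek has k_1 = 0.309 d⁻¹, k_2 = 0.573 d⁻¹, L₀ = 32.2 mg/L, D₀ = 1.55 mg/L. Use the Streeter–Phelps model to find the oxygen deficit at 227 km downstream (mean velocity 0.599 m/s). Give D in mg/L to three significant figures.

D ≈ 6.79 mg/L

Travel time t = x/v = 227 km / (0.599 m/s) = 227000 m / 0.599 m/s = 379000 s = 4.386 d.
k_1 L₀/(k_2−k_1) = 0.309×32.2/(0.573−0.309) = 9.950/0.2640 = 37.69 mg/L.
e^(−k_1 t) = e^(−0.309×4.386) = 0.2579; e^(−k_2 t) = e^(−0.573×4.386) = 0.08100.
D = 37.69 × (0.2579 − 0.08100) + 1.55 × 0.08100 = 6.666 + 0.1256 = 6.791 mg/L.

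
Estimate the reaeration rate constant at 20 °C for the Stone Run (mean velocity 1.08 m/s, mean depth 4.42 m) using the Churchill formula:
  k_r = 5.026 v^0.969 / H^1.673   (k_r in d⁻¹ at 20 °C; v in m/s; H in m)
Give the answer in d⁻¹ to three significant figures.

k_r ≈ 0.451 d⁻¹

k_r = 5.026 × 1.08^0.969 / 4.42^1.673 = 5.026 × 1.077 / 12.02 = 0.4506 d⁻¹.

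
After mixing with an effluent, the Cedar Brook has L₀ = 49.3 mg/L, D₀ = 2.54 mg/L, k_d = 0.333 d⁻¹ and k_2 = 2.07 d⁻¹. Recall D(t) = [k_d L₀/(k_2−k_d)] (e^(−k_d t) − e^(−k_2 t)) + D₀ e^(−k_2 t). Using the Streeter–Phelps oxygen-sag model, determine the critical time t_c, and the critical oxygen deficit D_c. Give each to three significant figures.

At the critical point dD/dt = 0, so k_d L₀ e^(−k_d t) = k_2 D. Substituting D(t) from the Streeter–Phelps equation and solving for t gives
t_c = ln[(k_2/k_d)(1 − D₀(k_2−k_d)/(k_d L₀))] / (k_2−k_d).
Here k_2−k_d = 1.737 d⁻¹ and 1 − D₀(k_2−k_d)/(k_d L₀) = 1 − 2.54×1.737/(0.333×49.3) = 0.7313, so
t_c = ln(6.216 × 0.7313) / 1.737 = 1.514 / 1.737 = 0.8717 d.
D_c = (k_d/k_2) L₀ e^(−k_d t_c) = (0.333/2.07) × 49.3 × e^(−0.333×0.8717) = 0.1609 × 49.3 × 0.7481 = 5.933 mg/L.

t_c ≈ 0.872 d; D_c ≈ 5.93 mg/L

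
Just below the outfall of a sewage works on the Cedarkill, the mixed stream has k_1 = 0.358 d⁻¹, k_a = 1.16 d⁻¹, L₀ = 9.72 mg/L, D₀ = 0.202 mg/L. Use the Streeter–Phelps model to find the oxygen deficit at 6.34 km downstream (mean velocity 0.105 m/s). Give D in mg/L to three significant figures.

Travel time t = x/v = 6.34 km / (0.105 m/s) = 6340 m / 0.105 m/s = 60380 s = 0.6989 d.
k_1 L₀/(k_a−k_1) = 0.358×9.72/(1.16−0.358) = 3.480/0.8020 = 4.339 mg/L.
e^(−k_1 t) = e^(−0.358×0.6989) = 0.7787; e^(−k_a t) = e^(−1.16×0.6989) = 0.4446.
D = 4.339 × (0.7787 − 0.4446) + 0.202 × 0.4446 = 1.450 + 0.08980 = 1.539 mg/L.

D ≈ 1.54 mg/L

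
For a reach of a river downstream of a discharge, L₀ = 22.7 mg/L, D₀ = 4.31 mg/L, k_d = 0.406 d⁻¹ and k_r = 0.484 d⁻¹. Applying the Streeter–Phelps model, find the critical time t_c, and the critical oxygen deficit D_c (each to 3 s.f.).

t_c ≈ 1.78 d; D_c ≈ 9.26 mg/L

t_c = [1/(k_r−k_d)] ln[(k_r/k_d)(1 − D₀(k_r−k_d)/(k_d L₀))]
= [1/(0.484−0.406)] ln[(0.484/0.406)(1 − 4.31×0.07800/(0.406×22.7))]
= (1/0.07800) ln[1.192 × 0.9635] = 12.82 × ln(1.149) = 12.82 × 0.1386 = 1.777 d.
D_c = (k_d/k_r) L₀ e^(−k_d t_c) = (0.406/0.484) × 22.7 × e^(−0.406×1.777) = 0.8388 × 22.7 × 0.4861 = 9.257 mg/L.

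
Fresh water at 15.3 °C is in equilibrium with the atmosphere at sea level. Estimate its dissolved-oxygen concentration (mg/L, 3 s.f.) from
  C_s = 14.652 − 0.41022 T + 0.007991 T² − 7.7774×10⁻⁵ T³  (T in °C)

C_s ≈ 9.97 mg/L

C_s = 14.652 − 0.41022×15.3 + 0.007991×15.3² − 7.7774×10⁻⁵×15.3³ = 9.968 mg/L.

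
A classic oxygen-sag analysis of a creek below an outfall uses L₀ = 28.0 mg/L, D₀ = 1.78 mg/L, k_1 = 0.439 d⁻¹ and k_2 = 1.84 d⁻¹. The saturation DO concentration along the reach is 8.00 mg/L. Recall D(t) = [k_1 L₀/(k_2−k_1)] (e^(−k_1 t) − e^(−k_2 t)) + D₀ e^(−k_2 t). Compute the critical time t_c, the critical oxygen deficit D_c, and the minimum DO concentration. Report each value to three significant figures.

With k_2/k_1 = 4.191 and 1 − D₀(k_2−k_1)/(k_1 L₀) = 0.7971,
t_c = ln(4.191 × 0.7971) / (1.84 − 0.439) = ln(3.341) / 1.401 = 1.206/1.401 = 0.8610 d.
D_c = (k_1/k_2) L₀ e^(−k_1 t_c) = (0.439/1.84) × 28.0 × e^(−0.439×0.8610) = 0.2386 × 28.0 × 0.6852 = 4.578 mg/L.
Minimum DO = C_s − D_c = 8.00 − 4.578 = 3.422 mg/L.

t_c ≈ 0.861 d; D_c ≈ 4.58 mg/L; min DO ≈ 3.42 mg/L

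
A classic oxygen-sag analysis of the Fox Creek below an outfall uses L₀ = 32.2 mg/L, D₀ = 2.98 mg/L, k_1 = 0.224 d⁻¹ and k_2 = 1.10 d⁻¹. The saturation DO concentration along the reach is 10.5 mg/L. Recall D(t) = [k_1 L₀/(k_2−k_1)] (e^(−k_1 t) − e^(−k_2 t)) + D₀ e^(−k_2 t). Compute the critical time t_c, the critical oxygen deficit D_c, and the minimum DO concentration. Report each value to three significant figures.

t_c ≈ 1.30 d; D_c ≈ 4.90 mg/L; min DO ≈ 5.60 mg/L

With k_2/k_1 = 4.911 and 1 − D₀(k_2−k_1)/(k_1 L₀) = 0.6381,
t_c = ln(4.911 × 0.6381) / (1.10 − 0.224) = ln(3.133) / 0.8760 = 1.142/0.8760 = 1.304 d.
D_c = (k_1/k_2) L₀ e^(−k_1 t_c) = (0.224/1.10) × 32.2 × e^(−0.224×1.304) = 0.2036 × 32.2 × 0.7467 = 4.896 mg/L.
Minimum DO = C_s − D_c = 10.5 − 4.896 = 5.604 mg/L.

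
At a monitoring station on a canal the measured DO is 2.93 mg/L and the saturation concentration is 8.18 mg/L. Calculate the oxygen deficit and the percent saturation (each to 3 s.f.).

D = C_s − C = 8.18 − 2.93 = 5.25 mg/L.
% saturation = 2.93/8.18 × 100 = 35.8 %.

D ≈ 5.25 mg/L; 35.8 % saturation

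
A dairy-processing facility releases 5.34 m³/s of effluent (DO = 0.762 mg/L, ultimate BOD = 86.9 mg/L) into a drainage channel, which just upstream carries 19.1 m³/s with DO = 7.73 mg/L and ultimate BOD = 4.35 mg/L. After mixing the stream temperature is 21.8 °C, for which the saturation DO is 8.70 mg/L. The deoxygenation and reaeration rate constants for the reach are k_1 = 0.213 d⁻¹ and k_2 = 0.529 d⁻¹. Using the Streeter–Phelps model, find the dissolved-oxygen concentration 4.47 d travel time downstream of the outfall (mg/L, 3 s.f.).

DO ≈ 4.06 mg/L

Mixed DO = (19.1×7.73 + 5.34×0.762)/(19.1+5.34) = 151.7/24.44 = 6.208 mg/L.
Mixed L₀ = (19.1×4.35 + 5.34×86.9)/(24.44) = 547.1/24.44 = 22.39 mg/L.
Initial deficit D₀ = C_s − DO₀ = 8.70 − 6.208 = 2.492 mg/L.
D(4.47) = [0.213×22.39/(0.529−0.213)](e^(−0.213×4.47) − e^(−0.529×4.47)) + 2.492 e^(−0.529×4.47)
= 15.09 × (0.3859 − 0.09398) + 2.492 × 0.09398 = 4.640 mg/L.
DO = 8.70 − 4.640 = 4.060 mg/L.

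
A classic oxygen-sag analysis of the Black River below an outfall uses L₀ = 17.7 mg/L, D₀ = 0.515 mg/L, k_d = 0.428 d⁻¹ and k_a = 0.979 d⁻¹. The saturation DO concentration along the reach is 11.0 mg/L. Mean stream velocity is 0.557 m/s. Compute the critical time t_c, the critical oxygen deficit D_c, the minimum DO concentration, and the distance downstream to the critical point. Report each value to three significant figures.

At the critical point dD/dt = 0, so k_d L₀ e^(−k_d t) = k_a D. Substituting D(t) from the Streeter–Phelps equation and solving for t gives
t_c = ln[(k_a/k_d)(1 − D₀(k_a−k_d)/(k_d L₀))] / (k_a−k_d).
Here k_a−k_d = 0.5510 d⁻¹ and 1 − D₀(k_a−k_d)/(k_d L₀) = 1 − 0.515×0.5510/(0.428×17.7) = 0.9625, so
t_c = ln(2.287 × 0.9625) / 0.5510 = 0.7892 / 0.5510 = 1.432 d.
L(t_c) = L₀ e^(−k_d t_c) = 17.7 × 0.5417 = 9.588 mg/L, and at the critical point k_a D_c = k_d L, so D_c = (0.428/0.979) × 9.588 = 4.192 mg/L.
Minimum DO = C_s − D_c = 11.0 − 4.192 = 6.808 mg/L.
x_c = v t_c = 0.557 m/s × 1.432 d × 86400 s/d = 68930 m ≈ 68.9 km.

t_c ≈ 1.43 d; D_c ≈ 4.19 mg/L; min DO ≈ 6.81 mg/L; x_c ≈ 68.9 km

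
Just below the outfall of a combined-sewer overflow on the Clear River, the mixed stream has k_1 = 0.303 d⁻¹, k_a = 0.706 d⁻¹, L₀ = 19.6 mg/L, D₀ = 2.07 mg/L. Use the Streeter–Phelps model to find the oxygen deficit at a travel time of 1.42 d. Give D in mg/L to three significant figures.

D ≈ 4.94 mg/L

k_1 L₀/(k_a−k_1) = 0.303×19.6/(0.706−0.303) = 5.939/0.4030 = 14.74 mg/L.
e^(−k_1 t) = e^(−0.303×1.420) = 0.6503; e^(−k_a t) = e^(−0.706×1.420) = 0.3670.
D = 14.74 × (0.6503 − 0.3670) + 2.07 × 0.3670 = 4.176 + 0.7596 = 4.936 mg/L.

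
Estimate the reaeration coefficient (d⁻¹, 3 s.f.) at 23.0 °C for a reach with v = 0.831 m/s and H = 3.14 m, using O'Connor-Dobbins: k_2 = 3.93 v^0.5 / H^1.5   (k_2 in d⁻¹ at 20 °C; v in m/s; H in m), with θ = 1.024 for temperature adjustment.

k_2(20) = 3.93 × 0.831^0.5 / 3.14^1.5 = 3.93 × 0.9116 / 5.564 = 0.6439 d⁻¹.
k_2(23.0) = 0.6439 × 1.024^(23.0−20) = 0.6439 × 1.074 = 0.6914 d⁻¹.

k_2 ≈ 0.691 d⁻¹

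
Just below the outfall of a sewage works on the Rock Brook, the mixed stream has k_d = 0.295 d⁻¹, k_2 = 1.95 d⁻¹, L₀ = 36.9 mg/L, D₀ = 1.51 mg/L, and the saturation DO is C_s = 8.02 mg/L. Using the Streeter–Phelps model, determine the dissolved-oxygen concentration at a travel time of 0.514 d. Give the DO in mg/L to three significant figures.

DO ≈ 4.23 mg/L

k_d L₀/(k_2−k_d) = 0.295×36.9/(1.95−0.295) = 10.89/1.655 = 6.577 mg/L.
e^(−k_d t) = e^(−0.295×0.5140) = 0.8593; e^(−k_2 t) = e^(−1.95×0.5140) = 0.3670.
D = 6.577 × (0.8593 − 0.3670) + 1.51 × 0.3670 = 3.238 + 0.5542 = 3.792 mg/L.
DO = C_s − D = 8.02 − 3.792 = 4.228 mg/L.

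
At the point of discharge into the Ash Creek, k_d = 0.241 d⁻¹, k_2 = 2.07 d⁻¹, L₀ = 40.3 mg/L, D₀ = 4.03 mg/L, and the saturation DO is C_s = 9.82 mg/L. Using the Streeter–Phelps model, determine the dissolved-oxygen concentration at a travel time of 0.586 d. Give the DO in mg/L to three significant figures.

k_d L₀/(k_2−k_d) = 0.241×40.3/(2.07−0.241) = 9.712/1.829 = 5.310 mg/L.
e^(−k_d t) = e^(−0.241×0.5860) = 0.8683; e^(−k_2 t) = e^(−2.07×0.5860) = 0.2973.
D = 5.310 × (0.8683 − 0.2973) + 4.03 × 0.2973 = 3.032 + 1.198 = 4.230 mg/L.
DO = C_s − D = 9.82 − 4.230 = 5.590 mg/L.

DO ≈ 5.59 mg/L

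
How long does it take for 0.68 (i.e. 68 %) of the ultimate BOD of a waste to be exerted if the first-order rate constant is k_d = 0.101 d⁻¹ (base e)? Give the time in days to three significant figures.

t ≈ 11.3 d

y/L₀ = 1 − e^(−k_d t) = 0.68 ⇒ e^(−k_d t) = 0.320
t = −ln(0.320) / 0.101 = 1.139 / 0.101 = 11.28 d.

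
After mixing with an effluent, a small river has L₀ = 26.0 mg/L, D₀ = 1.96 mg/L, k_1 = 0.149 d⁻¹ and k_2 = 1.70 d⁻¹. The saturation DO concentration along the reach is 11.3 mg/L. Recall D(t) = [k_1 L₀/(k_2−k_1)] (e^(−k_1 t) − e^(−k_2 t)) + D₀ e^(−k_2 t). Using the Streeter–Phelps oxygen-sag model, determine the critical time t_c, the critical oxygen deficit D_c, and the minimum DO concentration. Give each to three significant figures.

t_c ≈ 0.579 d; D_c ≈ 2.09 mg/L; min DO ≈ 9.21 mg/L

At the critical point dD/dt = 0, so k_1 L₀ e^(−k_1 t) = k_2 D. Substituting D(t) from the Streeter–Phelps equation and solving for t gives
t_c = ln[(k_2/k_1)(1 − D₀(k_2−k_1)/(k_1 L₀))] / (k_2−k_1).
Here k_2−k_1 = 1.551 d⁻¹ and 1 − D₀(k_2−k_1)/(k_1 L₀) = 1 − 1.96×1.551/(0.149×26.0) = 0.2153, so
t_c = ln(11.41 × 0.2153) / 1.551 = 0.8987 / 1.551 = 0.5794 d.
D_c = (k_1/k_2) L₀ e^(−k_1 t_c) = (0.149/1.70) × 26.0 × e^(−0.149×0.5794) = 0.08765 × 26.0 × 0.9173 = 2.090 mg/L.
Minimum DO = C_s − D_c = 11.3 − 2.090 = 9.210 mg/L.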